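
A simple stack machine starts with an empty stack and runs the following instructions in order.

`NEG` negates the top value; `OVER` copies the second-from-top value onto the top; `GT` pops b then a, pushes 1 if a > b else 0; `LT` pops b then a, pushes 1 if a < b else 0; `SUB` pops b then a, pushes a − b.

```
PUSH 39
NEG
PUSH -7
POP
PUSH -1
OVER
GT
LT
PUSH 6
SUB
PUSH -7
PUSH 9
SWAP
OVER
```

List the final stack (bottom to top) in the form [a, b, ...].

[-5, 9, -7, 9]

PUSH 39 : 39
NEG     : -39
PUSH -7 : -39 -7
POP     : -39
PUSH -1 : -39 -1
OVER    : -39 -1 -39
GT      : -39 1
LT      : 1
PUSH 6  : 1 6
SUB     : -5
PUSH -7 : -5 -7
PUSH 9  : -5 -7 9
SWAP    : -5 9 -7
OVER    : -5 9 -7 9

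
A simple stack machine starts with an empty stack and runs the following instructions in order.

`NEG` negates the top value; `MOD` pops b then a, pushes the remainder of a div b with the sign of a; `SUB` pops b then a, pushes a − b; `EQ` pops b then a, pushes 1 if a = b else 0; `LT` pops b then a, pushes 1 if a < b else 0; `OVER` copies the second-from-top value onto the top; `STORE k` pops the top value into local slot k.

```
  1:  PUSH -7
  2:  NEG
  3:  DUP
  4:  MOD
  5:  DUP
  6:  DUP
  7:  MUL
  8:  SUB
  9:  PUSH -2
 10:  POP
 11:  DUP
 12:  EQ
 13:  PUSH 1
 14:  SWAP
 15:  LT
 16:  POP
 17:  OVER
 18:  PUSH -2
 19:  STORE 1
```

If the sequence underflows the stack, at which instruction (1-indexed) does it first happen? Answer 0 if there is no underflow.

17

PUSH -7 → -7
NEG     → 7
DUP     → 7 7
MOD     → 0
DUP     → 0 0
DUP     → 0 0 0
MUL     → 0 0
SUB     → 0
PUSH -2 → 0 -2
POP     → 0
DUP     → 0 0
EQ      → 1
PUSH 1  → 1 1
SWAP    → 1 1
LT      → 0
POP     → (empty)
OVER  — needs 2 operands, stack has 0 → underflow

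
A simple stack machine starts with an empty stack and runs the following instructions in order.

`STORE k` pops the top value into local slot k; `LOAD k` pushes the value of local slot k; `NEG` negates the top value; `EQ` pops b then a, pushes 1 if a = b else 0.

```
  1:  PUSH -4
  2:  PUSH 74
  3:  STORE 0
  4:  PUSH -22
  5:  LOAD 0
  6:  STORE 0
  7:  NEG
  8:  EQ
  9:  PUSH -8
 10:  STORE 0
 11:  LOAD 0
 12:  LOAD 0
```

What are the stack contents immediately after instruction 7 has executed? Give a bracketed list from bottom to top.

[-4, 22]

PUSH -4  : -4
PUSH 74  : -4 74
STORE 0  : -4
PUSH -22 : -4 -22
LOAD 0   : -4 -22 74
STORE 0  : -4 -22
NEG      : -4 22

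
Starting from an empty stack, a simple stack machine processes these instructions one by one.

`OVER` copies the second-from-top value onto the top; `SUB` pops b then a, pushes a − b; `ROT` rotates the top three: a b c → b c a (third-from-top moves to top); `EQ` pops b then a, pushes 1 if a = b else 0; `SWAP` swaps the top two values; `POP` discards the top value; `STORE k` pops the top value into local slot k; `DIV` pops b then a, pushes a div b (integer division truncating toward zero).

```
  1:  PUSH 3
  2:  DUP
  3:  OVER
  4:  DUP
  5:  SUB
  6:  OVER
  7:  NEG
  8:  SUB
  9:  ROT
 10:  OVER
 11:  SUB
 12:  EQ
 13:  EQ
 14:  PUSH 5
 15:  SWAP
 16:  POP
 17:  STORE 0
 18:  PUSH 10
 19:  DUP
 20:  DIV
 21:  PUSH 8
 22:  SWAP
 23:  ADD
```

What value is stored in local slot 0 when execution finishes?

PUSH 3  → 3
DUP     → 3 3
OVER    → 3 3 3
DUP     → 3 3 3 3
SUB     → 3 3 0
OVER    → 3 3 0 3
NEG     → 3 3 0 -3
SUB     → 3 3 3
ROT     → 3 3 3
OVER    → 3 3 3 3
SUB     → 3 3 0
EQ      → 3 0
EQ      → 0
PUSH 5  → 0 5
SWAP    → 5 0
POP     → 5
STORE 0 → (empty)
PUSH 10 → 10
DUP     → 10 10
DIV     → 1
PUSH 8  → 1 8
SWAP    → 8 1
ADD     → 9

5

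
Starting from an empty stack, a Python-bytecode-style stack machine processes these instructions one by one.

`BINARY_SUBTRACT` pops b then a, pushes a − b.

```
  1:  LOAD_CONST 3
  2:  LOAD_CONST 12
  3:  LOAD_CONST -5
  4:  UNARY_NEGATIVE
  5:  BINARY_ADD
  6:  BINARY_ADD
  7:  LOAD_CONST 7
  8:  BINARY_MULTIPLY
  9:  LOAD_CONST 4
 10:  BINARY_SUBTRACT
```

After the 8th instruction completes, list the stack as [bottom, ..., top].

LOAD_CONST 3    → 3
LOAD_CONST 12   → 3 12
LOAD_CONST -5   → 3 12 -5
UNARY_NEGATIVE  → 3 12 5
BINARY_ADD      → 3 17
BINARY_ADD      → 20
LOAD_CONST 7    → 20 7
BINARY_MULTIPLY → 140

[140]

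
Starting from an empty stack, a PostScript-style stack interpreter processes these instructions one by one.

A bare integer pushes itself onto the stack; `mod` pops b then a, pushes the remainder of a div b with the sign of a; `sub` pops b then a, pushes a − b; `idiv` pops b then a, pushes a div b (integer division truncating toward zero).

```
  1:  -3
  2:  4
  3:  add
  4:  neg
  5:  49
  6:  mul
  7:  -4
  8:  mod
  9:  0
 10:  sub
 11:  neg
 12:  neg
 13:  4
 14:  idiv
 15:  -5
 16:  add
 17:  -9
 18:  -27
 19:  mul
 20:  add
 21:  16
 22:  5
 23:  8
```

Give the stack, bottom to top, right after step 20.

[238]

-3    [-3]
4     [-3, 4]
add   [1]
neg   [-1]
49    [-1, 49]
mul   [-49]
-4    [-49, -4]
mod   [-1]
0     [-1, 0]
sub   [-1]
neg   [1]
neg   [-1]
4     [-1, 4]
idiv  [0]
-5    [0, -5]
add   [-5]
-9    [-5, -9]
-27   [-5, -9, -27]
mul   [-5, 243]
add   [238]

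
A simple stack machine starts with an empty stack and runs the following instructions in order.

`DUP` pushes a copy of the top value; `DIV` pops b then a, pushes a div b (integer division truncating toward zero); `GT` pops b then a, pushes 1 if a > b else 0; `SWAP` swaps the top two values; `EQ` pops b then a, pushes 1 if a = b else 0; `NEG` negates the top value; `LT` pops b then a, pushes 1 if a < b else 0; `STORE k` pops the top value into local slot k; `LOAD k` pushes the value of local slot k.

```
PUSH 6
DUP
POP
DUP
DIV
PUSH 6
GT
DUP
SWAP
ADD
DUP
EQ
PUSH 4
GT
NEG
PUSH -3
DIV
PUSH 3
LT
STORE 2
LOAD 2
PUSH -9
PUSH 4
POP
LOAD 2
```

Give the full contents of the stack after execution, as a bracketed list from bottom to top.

PUSH 6   [6]
DUP      [6, 6]
POP      [6]
DUP      [6, 6]
DIV      [1]
PUSH 6   [1, 6]
GT       [0]
DUP      [0, 0]
SWAP     [0, 0]
ADD      [0]
DUP      [0, 0]
EQ       [1]
PUSH 4   [1, 4]
GT       [0]
NEG      [0]
PUSH -3  [0, -3]
DIV      [0]
PUSH 3   [0, 3]
LT       [1]
STORE 2  []
LOAD 2   [1]
PUSH -9  [1, -9]
PUSH 4   [1, -9, 4]
POP      [1, -9]
LOAD 2   [1, -9, 1]

[1, -9, 1]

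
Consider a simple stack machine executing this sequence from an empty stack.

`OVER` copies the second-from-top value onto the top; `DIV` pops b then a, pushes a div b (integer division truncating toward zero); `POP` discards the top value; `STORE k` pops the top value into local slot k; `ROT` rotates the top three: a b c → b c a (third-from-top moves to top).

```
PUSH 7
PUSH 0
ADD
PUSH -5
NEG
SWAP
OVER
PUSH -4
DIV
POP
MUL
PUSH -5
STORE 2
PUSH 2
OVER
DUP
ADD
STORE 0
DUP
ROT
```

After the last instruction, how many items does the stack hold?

PUSH 7  : [7]
PUSH 0  : [7, 0]
ADD     : [7]
PUSH -5 : [7, -5]
NEG     : [7, 5]
SWAP    : [5, 7]
OVER    : [5, 7, 5]
PUSH -4 : [5, 7, 5, -4]
DIV     : [5, 7, -1]
POP     : [5, 7]
MUL     : [35]
PUSH -5 : [35, -5]
STORE 2 : [35]
PUSH 2  : [35, 2]
OVER    : [35, 2, 35]
DUP     : [35, 2, 35, 35]
ADD     : [35, 2, 70]
STORE 0 : [35, 2]
DUP     : [35, 2, 2]
ROT     : [2, 2, 35]

3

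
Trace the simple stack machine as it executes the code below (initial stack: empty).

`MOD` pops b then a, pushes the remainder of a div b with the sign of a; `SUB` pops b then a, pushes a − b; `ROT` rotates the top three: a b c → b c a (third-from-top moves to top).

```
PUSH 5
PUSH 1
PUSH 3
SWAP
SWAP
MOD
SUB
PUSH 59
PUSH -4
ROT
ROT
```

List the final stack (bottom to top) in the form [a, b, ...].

[-4, 4, 59]

PUSH 5  : [5]
PUSH 1  : [5, 1]
PUSH 3  : [5, 1, 3]
SWAP    : [5, 3, 1]
SWAP    : [5, 1, 3]
MOD     : [5, 1]
SUB     : [4]
PUSH 59 : [4, 59]
PUSH -4 : [4, 59, -4]
ROT     : [59, -4, 4]
ROT     : [-4, 4, 59]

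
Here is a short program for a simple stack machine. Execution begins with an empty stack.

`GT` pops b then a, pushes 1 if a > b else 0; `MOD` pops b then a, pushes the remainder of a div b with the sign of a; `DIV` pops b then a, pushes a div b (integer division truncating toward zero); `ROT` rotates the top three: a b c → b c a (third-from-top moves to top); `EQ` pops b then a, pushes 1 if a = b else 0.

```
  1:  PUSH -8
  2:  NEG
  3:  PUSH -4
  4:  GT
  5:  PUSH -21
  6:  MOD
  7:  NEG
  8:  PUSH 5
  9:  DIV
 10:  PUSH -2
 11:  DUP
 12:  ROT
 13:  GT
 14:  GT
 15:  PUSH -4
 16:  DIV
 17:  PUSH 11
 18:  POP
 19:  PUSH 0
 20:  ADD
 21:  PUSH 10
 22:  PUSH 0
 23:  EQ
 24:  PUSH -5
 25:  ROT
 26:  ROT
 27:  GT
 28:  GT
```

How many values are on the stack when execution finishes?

1

PUSH -8  -> [-8]
NEG      -> [8]
PUSH -4  -> [8, -4]
GT       -> [1]
PUSH -21 -> [1, -21]
MOD      -> [1]
NEG      -> [-1]
PUSH 5   -> [-1, 5]
DIV      -> [0]
PUSH -2  -> [0, -2]
DUP      -> [0, -2, -2]
ROT      -> [-2, -2, 0]
GT       -> [-2, 0]
GT       -> [0]
PUSH -4  -> [0, -4]
DIV      -> [0]
PUSH 11  -> [0, 11]
POP      -> [0]
PUSH 0   -> [0, 0]
ADD      -> [0]
PUSH 10  -> [0, 10]
PUSH 0   -> [0, 10, 0]
EQ       -> [0, 0]
PUSH -5  -> [0, 0, -5]
ROT      -> [0, -5, 0]
ROT      -> [-5, 0, 0]
GT       -> [-5, 0]
GT       -> [0]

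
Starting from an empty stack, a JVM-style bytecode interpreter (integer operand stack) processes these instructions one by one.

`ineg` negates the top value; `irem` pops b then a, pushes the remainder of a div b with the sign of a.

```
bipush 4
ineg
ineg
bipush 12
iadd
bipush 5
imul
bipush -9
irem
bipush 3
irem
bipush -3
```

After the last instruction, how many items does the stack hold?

bipush 4  → 4
ineg      → -4
ineg      → 4
bipush 12 → 4 12
iadd      → 16
bipush 5  → 16 5
imul      → 80
bipush -9 → 80 -9
irem      → 8
bipush 3  → 8 3
irem      → 2
bipush -3 → 2 -3

2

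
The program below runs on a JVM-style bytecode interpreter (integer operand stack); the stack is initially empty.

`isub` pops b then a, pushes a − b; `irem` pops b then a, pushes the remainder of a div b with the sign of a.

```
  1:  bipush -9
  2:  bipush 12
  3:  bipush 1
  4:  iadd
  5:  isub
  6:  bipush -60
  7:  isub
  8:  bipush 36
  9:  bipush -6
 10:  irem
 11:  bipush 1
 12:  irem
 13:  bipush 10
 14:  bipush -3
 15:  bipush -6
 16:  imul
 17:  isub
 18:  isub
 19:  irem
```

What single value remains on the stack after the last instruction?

bipush -9   -9
bipush 12   -9 12
bipush 1    -9 12 1
iadd        -9 13
isub        -22
bipush -60  -22 -60
isub        38
bipush 36   38 36
bipush -6   38 36 -6
irem        38 0
bipush 1    38 0 1
irem        38 0
bipush 10   38 0 10
bipush -3   38 0 10 -3
bipush -6   38 0 10 -3 -6
imul        38 0 10 18
isub        38 0 -8
isub        38 8
irem        6

6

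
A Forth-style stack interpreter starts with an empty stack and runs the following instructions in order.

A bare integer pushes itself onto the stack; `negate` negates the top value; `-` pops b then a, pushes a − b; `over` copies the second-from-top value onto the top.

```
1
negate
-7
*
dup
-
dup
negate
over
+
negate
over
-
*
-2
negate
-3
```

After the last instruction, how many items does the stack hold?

1      : [1]
negate : [-1]
-7     : [-1, -7]
*      : [7]
dup    : [7, 7]
-      : [0]
dup    : [0, 0]
negate : [0, 0]
over   : [0, 0, 0]
+      : [0, 0]
negate : [0, 0]
over   : [0, 0, 0]
-      : [0, 0]
*      : [0]
-2     : [0, -2]
negate : [0, 2]
-3     : [0, 2, -3]

3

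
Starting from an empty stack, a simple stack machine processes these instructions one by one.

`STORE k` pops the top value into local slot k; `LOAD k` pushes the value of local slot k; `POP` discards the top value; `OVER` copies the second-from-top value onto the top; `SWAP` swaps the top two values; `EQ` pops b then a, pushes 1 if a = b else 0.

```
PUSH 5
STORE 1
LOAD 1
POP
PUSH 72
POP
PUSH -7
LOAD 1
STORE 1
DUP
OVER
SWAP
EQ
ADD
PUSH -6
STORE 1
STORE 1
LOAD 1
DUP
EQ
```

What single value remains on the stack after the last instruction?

PUSH 5  : 5
STORE 1 : (empty)
LOAD 1  : 5
POP     : (empty)
PUSH 72 : 72
POP     : (empty)
PUSH -7 : -7
LOAD 1  : -7 5
STORE 1 : -7
DUP     : -7 -7
OVER    : -7 -7 -7
SWAP    : -7 -7 -7
EQ      : -7 1
ADD     : -6
PUSH -6 : -6 -6
STORE 1 : -6
STORE 1 : (empty)
LOAD 1  : -6
DUP     : -6 -6
EQ      : 1

1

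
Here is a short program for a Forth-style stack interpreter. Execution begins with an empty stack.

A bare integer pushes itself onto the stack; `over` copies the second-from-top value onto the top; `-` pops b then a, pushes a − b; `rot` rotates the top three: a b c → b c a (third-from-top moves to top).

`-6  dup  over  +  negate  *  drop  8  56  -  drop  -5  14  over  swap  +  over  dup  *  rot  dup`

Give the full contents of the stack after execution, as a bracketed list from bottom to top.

-6      -6
dup     -6 -6
over    -6 -6 -6
+       -6 -12
negate  -6 12
*       -72
drop    (empty)
8       8
56      8 56
-       -48
drop    (empty)
-5      -5
14      -5 14
over    -5 14 -5
swap    -5 -5 14
+       -5 9
over    -5 9 -5
dup     -5 9 -5 -5
*       -5 9 25
rot     9 25 -5
dup     9 25 -5 -5

[9, 25, -5, -5]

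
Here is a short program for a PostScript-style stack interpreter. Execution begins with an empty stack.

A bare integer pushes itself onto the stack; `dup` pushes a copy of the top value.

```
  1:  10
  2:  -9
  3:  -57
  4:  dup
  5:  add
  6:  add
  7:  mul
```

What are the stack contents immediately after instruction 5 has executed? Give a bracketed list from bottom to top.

[10, -9, -114]

10  : 10
-9  : 10 -9
-57 : 10 -9 -57
dup : 10 -9 -57 -57
add : 10 -9 -114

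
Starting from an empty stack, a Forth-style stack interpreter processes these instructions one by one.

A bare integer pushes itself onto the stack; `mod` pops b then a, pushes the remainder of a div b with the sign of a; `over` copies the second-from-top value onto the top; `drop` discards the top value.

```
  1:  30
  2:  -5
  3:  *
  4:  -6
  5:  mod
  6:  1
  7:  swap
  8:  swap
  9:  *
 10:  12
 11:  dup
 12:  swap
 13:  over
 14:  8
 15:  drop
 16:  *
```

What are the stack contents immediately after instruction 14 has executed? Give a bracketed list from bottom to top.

[0, 12, 12, 12, 8]

30   → 30
-5   → 30 -5
*    → -150
-6   → -150 -6
mod  → 0
1    → 0 1
swap → 1 0
swap → 0 1
*    → 0
12   → 0 12
dup  → 0 12 12
swap → 0 12 12
over → 0 12 12 12
8    → 0 12 12 12 8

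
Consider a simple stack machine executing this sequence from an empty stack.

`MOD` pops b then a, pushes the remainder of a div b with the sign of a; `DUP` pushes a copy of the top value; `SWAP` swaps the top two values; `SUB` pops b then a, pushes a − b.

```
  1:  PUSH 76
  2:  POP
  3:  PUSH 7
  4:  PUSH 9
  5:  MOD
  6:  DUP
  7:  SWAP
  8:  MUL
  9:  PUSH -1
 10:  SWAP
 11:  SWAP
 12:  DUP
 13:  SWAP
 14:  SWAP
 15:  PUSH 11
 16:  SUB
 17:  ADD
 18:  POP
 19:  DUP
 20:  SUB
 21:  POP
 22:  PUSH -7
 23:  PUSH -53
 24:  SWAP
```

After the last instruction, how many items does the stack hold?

PUSH 76   76
POP       (empty)
PUSH 7    7
PUSH 9    7 9
MOD       7
DUP       7 7
SWAP      7 7
MUL       49
PUSH -1   49 -1
SWAP      -1 49
SWAP      49 -1
DUP       49 -1 -1
SWAP      49 -1 -1
SWAP      49 -1 -1
PUSH 11   49 -1 -1 11
SUB       49 -1 -12
ADD       49 -13
POP       49
DUP       49 49
SUB       0
POP       (empty)
PUSH -7   -7
PUSH -53  -7 -53
SWAP      -53 -7

2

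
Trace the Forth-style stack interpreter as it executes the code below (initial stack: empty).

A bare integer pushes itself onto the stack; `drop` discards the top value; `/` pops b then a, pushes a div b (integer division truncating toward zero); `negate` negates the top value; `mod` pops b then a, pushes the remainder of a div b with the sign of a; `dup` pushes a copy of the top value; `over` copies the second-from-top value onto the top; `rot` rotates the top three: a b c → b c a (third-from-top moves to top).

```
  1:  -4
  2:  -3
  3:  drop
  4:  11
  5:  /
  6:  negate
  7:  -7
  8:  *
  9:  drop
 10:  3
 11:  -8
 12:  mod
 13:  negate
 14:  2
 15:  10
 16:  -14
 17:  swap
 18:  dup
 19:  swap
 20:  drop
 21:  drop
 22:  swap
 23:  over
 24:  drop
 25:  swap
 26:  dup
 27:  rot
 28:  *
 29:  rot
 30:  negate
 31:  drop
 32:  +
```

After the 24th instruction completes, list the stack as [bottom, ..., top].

[-3, -14, 2]

-4      -4
-3      -4 -3
drop    -4
11      -4 11
/       0
negate  0
-7      0 -7
*       0
drop    (empty)
3       3
-8      3 -8
mod     3
negate  -3
2       -3 2
10      -3 2 10
-14     -3 2 10 -14
swap    -3 2 -14 10
dup     -3 2 -14 10 10
swap    -3 2 -14 10 10
drop    -3 2 -14 10
drop    -3 2 -14
swap    -3 -14 2
over    -3 -14 2 -14
drop    -3 -14 2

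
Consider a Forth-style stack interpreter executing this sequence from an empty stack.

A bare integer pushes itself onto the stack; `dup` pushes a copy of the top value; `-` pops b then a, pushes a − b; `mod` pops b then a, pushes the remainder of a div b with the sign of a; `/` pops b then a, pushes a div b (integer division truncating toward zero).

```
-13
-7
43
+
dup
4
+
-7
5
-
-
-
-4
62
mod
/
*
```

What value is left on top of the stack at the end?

-13 -> -13
-7  -> -13 -7
43  -> -13 -7 43
+   -> -13 36
dup -> -13 36 36
4   -> -13 36 36 4
+   -> -13 36 40
-7  -> -13 36 40 -7
5   -> -13 36 40 -7 5
-   -> -13 36 40 -12
-   -> -13 36 52
-   -> -13 -16
-4  -> -13 -16 -4
62  -> -13 -16 -4 62
mod -> -13 -16 -4
/   -> -13 4
*   -> -52

-52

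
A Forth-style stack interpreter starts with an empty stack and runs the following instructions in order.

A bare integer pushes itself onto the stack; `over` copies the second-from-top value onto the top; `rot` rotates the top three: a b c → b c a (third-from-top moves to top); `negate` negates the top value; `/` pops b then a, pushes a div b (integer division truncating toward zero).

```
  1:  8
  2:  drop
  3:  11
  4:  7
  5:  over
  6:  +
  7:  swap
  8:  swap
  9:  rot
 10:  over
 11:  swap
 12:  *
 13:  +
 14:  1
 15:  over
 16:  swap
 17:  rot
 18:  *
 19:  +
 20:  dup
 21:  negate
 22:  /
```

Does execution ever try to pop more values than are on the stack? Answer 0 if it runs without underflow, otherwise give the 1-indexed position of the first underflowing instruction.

9

8    -> [8]
drop -> []
11   -> [11]
7    -> [11, 7]
over -> [11, 7, 11]
+    -> [11, 18]
swap -> [18, 11]
swap -> [11, 18]
rot  — needs 3 operands, stack has 2 → underflow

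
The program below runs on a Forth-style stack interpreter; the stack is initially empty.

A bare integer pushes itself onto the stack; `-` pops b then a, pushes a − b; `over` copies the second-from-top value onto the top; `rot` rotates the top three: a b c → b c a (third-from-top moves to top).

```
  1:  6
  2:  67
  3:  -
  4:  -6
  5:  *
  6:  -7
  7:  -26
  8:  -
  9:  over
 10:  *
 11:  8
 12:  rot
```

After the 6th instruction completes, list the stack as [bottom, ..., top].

6  -> 6
67 -> 6 67
-  -> -61
-6 -> -61 -6
*  -> 366
-7 -> 366 -7

[366, -7]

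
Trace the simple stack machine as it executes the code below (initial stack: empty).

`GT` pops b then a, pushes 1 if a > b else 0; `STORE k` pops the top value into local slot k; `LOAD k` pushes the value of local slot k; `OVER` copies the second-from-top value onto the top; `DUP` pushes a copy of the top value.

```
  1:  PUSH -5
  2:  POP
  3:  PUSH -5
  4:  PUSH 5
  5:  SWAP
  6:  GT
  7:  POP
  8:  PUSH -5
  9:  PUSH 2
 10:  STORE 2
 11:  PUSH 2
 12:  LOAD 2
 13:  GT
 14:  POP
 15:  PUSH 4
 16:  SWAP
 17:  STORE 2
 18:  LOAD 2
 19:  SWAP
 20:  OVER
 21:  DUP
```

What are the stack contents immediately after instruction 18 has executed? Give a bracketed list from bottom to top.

PUSH -5 -> -5
POP     -> (empty)
PUSH -5 -> -5
PUSH 5  -> -5 5
SWAP    -> 5 -5
GT      -> 1
POP     -> (empty)
PUSH -5 -> -5
PUSH 2  -> -5 2
STORE 2 -> -5
PUSH 2  -> -5 2
LOAD 2  -> -5 2 2
GT      -> -5 0
POP     -> -5
PUSH 4  -> -5 4
SWAP    -> 4 -5
STORE 2 -> 4
LOAD 2  -> 4 -5

[4, -5]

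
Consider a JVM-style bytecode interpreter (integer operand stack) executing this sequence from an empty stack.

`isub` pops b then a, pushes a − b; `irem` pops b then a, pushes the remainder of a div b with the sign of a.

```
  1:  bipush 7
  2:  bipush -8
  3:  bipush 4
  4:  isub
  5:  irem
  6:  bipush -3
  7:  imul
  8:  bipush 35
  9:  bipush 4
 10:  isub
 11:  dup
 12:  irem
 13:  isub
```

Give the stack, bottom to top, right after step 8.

bipush 7  : [7]
bipush -8 : [7, -8]
bipush 4  : [7, -8, 4]
isub      : [7, -12]
irem      : [7]
bipush -3 : [7, -3]
imul      : [-21]
bipush 35 : [-21, 35]

[-21, 35]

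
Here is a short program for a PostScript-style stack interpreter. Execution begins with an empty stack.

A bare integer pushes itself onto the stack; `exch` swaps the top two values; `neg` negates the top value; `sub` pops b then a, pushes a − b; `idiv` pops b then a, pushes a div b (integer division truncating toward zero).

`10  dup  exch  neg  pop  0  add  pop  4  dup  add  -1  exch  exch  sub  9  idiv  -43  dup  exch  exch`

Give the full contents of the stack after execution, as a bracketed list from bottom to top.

[1, -43, -43]

10   → 10
dup  → 10 10
exch → 10 10
neg  → 10 -10
pop  → 10
0    → 10 0
add  → 10
pop  → (empty)
4    → 4
dup  → 4 4
add  → 8
-1   → 8 -1
exch → -1 8
exch → 8 -1
sub  → 9
9    → 9 9
idiv → 1
-43  → 1 -43
dup  → 1 -43 -43
exch → 1 -43 -43
exch → 1 -43 -43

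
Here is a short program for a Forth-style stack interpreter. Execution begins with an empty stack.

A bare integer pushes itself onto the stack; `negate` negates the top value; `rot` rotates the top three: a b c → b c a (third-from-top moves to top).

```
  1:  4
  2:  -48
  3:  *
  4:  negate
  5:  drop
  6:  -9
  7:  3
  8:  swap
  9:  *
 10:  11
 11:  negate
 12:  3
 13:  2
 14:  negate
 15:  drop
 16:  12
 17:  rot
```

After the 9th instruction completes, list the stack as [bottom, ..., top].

4      → 4
-48    → 4 -48
*      → -192
negate → 192
drop   → (empty)
-9     → -9
3      → -9 3
swap   → 3 -9
*      → -27

[-27]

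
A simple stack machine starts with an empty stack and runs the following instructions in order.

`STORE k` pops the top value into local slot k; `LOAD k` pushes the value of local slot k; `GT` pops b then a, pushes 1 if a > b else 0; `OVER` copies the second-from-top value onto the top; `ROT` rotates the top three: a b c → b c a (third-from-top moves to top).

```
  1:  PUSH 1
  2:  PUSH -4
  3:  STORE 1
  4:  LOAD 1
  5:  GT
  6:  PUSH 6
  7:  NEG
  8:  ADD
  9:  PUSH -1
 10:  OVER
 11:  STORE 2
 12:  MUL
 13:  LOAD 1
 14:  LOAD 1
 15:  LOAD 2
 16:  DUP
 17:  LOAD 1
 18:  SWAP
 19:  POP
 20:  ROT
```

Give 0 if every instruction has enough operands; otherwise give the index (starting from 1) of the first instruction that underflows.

PUSH 1   [1]
PUSH -4  [1, -4]
STORE 1  [1]
LOAD 1   [1, -4]
GT       [1]
PUSH 6   [1, 6]
NEG      [1, -6]
ADD      [-5]
PUSH -1  [-5, -1]
OVER     [-5, -1, -5]
STORE 2  [-5, -1]
MUL      [5]
LOAD 1   [5, -4]
LOAD 1   [5, -4, -4]
LOAD 2   [5, -4, -4, -5]
DUP      [5, -4, -4, -5, -5]
LOAD 1   [5, -4, -4, -5, -5, -4]
SWAP     [5, -4, -4, -5, -4, -5]
POP      [5, -4, -4, -5, -4]
ROT      [5, -4, -5, -4, -4]

0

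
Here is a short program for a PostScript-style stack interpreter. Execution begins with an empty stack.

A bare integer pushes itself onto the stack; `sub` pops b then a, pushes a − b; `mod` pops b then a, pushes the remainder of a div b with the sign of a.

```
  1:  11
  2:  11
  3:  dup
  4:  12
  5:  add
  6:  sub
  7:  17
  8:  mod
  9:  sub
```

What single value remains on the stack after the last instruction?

11  → 11
11  → 11 11
dup → 11 11 11
12  → 11 11 11 12
add → 11 11 23
sub → 11 -12
17  → 11 -12 17
mod → 11 -12
sub → 23

23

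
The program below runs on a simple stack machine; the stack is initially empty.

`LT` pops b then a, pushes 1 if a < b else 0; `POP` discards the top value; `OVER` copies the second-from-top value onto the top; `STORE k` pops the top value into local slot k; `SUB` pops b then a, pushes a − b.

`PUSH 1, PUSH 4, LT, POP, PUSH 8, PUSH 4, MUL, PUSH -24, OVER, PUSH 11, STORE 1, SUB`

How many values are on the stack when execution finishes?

PUSH 1   → [1]
PUSH 4   → [1, 4]
LT       → [1]
POP      → []
PUSH 8   → [8]
PUSH 4   → [8, 4]
MUL      → [32]
PUSH -24 → [32, -24]
OVER     → [32, -24, 32]
PUSH 11  → [32, -24, 32, 11]
STORE 1  → [32, -24, 32]
SUB      → [32, -56]

2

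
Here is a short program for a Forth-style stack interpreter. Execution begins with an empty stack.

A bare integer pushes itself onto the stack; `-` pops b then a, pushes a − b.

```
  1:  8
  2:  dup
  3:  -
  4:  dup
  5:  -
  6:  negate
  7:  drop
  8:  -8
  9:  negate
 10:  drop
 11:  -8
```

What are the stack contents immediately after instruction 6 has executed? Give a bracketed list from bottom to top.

8       8
dup     8 8
-       0
dup     0 0
-       0
negate  0

[0]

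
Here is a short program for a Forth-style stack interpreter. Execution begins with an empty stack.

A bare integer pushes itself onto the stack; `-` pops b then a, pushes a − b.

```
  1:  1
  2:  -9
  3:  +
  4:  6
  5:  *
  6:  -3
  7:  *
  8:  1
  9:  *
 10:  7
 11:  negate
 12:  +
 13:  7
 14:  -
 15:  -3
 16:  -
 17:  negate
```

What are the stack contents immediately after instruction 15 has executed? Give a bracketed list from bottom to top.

[130, -3]

1      -> [1]
-9     -> [1, -9]
+      -> [-8]
6      -> [-8, 6]
*      -> [-48]
-3     -> [-48, -3]
*      -> [144]
1      -> [144, 1]
*      -> [144]
7      -> [144, 7]
negate -> [144, -7]
+      -> [137]
7      -> [137, 7]
-      -> [130]
-3     -> [130, -3]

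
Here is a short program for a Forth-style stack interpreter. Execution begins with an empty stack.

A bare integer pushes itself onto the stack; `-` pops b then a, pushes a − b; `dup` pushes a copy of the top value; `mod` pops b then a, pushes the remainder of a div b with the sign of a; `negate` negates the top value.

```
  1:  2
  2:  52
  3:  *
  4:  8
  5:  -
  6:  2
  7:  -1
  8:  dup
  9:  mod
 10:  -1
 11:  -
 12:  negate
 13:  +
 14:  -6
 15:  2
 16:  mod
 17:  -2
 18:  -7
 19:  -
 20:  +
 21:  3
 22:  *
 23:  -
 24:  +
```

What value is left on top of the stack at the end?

2      -> [2]
52     -> [2, 52]
*      -> [104]
8      -> [104, 8]
-      -> [96]
2      -> [96, 2]
-1     -> [96, 2, -1]
dup    -> [96, 2, -1, -1]
mod    -> [96, 2, 0]
-1     -> [96, 2, 0, -1]
-      -> [96, 2, 1]
negate -> [96, 2, -1]
+      -> [96, 1]
-6     -> [96, 1, -6]
2      -> [96, 1, -6, 2]
mod    -> [96, 1, 0]
-2     -> [96, 1, 0, -2]
-7     -> [96, 1, 0, -2, -7]
-      -> [96, 1, 0, 5]
+      -> [96, 1, 5]
3      -> [96, 1, 5, 3]
*      -> [96, 1, 15]
-      -> [96, -14]
+      -> [82]

82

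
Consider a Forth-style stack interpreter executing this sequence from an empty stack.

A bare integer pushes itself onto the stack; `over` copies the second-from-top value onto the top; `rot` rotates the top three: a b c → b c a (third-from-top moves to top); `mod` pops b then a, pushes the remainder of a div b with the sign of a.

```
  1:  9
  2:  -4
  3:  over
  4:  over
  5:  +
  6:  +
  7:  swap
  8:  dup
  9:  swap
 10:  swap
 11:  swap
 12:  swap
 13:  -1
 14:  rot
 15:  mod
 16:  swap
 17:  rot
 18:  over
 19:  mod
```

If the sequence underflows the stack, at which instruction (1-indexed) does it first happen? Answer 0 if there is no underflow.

0

9    → [9]
-4   → [9, -4]
over → [9, -4, 9]
over → [9, -4, 9, -4]
+    → [9, -4, 5]
+    → [9, 1]
swap → [1, 9]
dup  → [1, 9, 9]
swap → [1, 9, 9]
swap → [1, 9, 9]
swap → [1, 9, 9]
swap → [1, 9, 9]
-1   → [1, 9, 9, -1]
rot  → [1, 9, -1, 9]
mod  → [1, 9, -1]
swap → [1, -1, 9]
rot  → [-1, 9, 1]
over → [-1, 9, 1, 9]
mod  → [-1, 9, 1]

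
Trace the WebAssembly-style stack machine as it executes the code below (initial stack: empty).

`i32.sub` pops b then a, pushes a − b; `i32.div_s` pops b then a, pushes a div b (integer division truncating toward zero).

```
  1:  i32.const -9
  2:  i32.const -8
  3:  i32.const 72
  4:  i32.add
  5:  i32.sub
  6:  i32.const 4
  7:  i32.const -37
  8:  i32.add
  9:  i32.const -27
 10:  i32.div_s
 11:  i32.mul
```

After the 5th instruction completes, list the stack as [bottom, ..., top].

i32.const -9  -9
i32.const -8  -9 -8
i32.const 72  -9 -8 72
i32.add       -9 64
i32.sub       -73

[-73]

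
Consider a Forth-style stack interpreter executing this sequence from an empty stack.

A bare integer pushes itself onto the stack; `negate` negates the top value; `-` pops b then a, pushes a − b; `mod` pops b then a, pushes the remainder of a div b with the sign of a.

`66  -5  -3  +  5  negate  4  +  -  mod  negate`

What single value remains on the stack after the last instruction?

66     : 66
-5     : 66 -5
-3     : 66 -5 -3
+      : 66 -8
5      : 66 -8 5
negate : 66 -8 -5
4      : 66 -8 -5 4
+      : 66 -8 -1
-      : 66 -7
mod    : 3
negate : -3

-3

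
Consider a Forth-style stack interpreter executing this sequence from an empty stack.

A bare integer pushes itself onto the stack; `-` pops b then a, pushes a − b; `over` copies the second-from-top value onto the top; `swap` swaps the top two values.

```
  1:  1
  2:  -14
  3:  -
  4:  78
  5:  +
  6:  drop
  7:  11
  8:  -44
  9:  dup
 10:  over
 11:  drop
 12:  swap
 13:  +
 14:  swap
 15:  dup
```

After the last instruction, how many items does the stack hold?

1    : [1]
-14  : [1, -14]
-    : [15]
78   : [15, 78]
+    : [93]
drop : []
11   : [11]
-44  : [11, -44]
dup  : [11, -44, -44]
over : [11, -44, -44, -44]
drop : [11, -44, -44]
swap : [11, -44, -44]
+    : [11, -88]
swap : [-88, 11]
dup  : [-88, 11, 11]

3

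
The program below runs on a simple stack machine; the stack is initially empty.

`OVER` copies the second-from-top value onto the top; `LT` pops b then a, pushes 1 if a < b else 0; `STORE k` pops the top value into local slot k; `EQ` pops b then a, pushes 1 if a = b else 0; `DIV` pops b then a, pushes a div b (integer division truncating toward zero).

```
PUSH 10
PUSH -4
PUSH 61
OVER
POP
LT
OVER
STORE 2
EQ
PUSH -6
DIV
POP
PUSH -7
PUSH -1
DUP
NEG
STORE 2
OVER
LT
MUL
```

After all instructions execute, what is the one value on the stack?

0

PUSH 10 → [10]
PUSH -4 → [10, -4]
PUSH 61 → [10, -4, 61]
OVER    → [10, -4, 61, -4]
POP     → [10, -4, 61]
LT      → [10, 1]
OVER    → [10, 1, 10]
STORE 2 → [10, 1]
EQ      → [0]
PUSH -6 → [0, -6]
DIV     → [0]
POP     → []
PUSH -7 → [-7]
PUSH -1 → [-7, -1]
DUP     → [-7, -1, -1]
NEG     → [-7, -1, 1]
STORE 2 → [-7, -1]
OVER    → [-7, -1, -7]
LT      → [-7, 0]
MUL     → [0]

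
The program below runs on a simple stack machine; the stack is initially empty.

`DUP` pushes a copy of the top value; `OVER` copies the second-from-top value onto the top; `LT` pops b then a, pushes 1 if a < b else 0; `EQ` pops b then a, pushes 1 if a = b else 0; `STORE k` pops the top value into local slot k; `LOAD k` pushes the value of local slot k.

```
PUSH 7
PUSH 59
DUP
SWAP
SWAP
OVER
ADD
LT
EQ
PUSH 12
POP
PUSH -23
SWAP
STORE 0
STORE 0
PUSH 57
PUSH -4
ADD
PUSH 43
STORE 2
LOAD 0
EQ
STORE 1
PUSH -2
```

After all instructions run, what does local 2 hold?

PUSH 7   → [7]
PUSH 59  → [7, 59]
DUP      → [7, 59, 59]
SWAP     → [7, 59, 59]
SWAP     → [7, 59, 59]
OVER     → [7, 59, 59, 59]
ADD      → [7, 59, 118]
LT       → [7, 1]
EQ       → [0]
PUSH 12  → [0, 12]
POP      → [0]
PUSH -23 → [0, -23]
SWAP     → [-23, 0]
STORE 0  → [-23]
STORE 0  → []
PUSH 57  → [57]
PUSH -4  → [57, -4]
ADD      → [53]
PUSH 43  → [53, 43]
STORE 2  → [53]
LOAD 0   → [53, -23]
EQ       → [0]
STORE 1  → []
PUSH -2  → [-2]

43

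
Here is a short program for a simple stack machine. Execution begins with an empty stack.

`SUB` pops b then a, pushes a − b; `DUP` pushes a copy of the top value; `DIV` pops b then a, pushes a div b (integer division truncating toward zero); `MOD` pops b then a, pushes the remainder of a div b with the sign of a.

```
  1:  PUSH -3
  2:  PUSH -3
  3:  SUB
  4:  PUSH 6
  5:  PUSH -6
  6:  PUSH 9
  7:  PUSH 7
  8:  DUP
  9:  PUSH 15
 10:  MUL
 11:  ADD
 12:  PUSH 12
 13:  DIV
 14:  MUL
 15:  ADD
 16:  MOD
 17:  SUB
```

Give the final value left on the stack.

PUSH -3  -3
PUSH -3  -3 -3
SUB      0
PUSH 6   0 6
PUSH -6  0 6 -6
PUSH 9   0 6 -6 9
PUSH 7   0 6 -6 9 7
DUP      0 6 -6 9 7 7
PUSH 15  0 6 -6 9 7 7 15
MUL      0 6 -6 9 7 105
ADD      0 6 -6 9 112
PUSH 12  0 6 -6 9 112 12
DIV      0 6 -6 9 9
MUL      0 6 -6 81
ADD      0 6 75
MOD      0 6
SUB      -6

-6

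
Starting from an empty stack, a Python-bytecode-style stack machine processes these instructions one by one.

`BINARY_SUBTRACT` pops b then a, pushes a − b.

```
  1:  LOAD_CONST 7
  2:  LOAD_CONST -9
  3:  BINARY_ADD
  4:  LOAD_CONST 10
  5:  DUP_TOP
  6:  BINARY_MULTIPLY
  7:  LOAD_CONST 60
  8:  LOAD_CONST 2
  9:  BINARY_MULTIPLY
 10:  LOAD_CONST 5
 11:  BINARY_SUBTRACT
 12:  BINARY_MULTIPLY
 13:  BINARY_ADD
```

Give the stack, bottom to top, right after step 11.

LOAD_CONST 7     [7]
LOAD_CONST -9    [7, -9]
BINARY_ADD       [-2]
LOAD_CONST 10    [-2, 10]
DUP_TOP          [-2, 10, 10]
BINARY_MULTIPLY  [-2, 100]
LOAD_CONST 60    [-2, 100, 60]
LOAD_CONST 2     [-2, 100, 60, 2]
BINARY_MULTIPLY  [-2, 100, 120]
LOAD_CONST 5     [-2, 100, 120, 5]
BINARY_SUBTRACT  [-2, 100, 115]

[-2, 100, 115]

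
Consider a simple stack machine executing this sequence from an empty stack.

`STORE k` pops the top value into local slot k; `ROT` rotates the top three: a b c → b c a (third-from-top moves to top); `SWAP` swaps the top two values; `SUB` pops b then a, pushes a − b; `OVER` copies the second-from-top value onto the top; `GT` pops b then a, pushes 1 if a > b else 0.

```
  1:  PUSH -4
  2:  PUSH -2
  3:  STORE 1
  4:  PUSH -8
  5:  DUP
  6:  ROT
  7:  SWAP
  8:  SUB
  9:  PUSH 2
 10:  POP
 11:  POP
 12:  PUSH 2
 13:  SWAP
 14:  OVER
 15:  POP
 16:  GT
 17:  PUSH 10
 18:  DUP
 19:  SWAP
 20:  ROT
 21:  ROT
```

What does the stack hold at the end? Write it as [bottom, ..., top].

PUSH -4 → -4
PUSH -2 → -4 -2
STORE 1 → -4
PUSH -8 → -4 -8
DUP     → -4 -8 -8
ROT     → -8 -8 -4
SWAP    → -8 -4 -8
SUB     → -8 4
PUSH 2  → -8 4 2
POP     → -8 4
POP     → -8
PUSH 2  → -8 2
SWAP    → 2 -8
OVER    → 2 -8 2
POP     → 2 -8
GT      → 1
PUSH 10 → 1 10
DUP     → 1 10 10
SWAP    → 1 10 10
ROT     → 10 10 1
ROT     → 10 1 10

[10, 1, 10]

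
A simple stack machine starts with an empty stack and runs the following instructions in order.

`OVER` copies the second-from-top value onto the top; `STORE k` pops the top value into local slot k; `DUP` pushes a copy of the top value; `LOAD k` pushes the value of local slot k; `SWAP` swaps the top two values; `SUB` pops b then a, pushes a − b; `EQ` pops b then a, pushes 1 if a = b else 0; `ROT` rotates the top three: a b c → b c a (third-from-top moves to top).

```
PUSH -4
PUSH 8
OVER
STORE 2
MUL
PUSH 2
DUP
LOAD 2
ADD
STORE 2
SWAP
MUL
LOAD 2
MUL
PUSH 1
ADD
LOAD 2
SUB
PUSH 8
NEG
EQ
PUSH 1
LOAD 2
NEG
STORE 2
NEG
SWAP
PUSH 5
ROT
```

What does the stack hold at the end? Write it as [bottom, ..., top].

[0, 5, -1]

PUSH -4 : -4
PUSH 8  : -4 8
OVER    : -4 8 -4
STORE 2 : -4 8
MUL     : -32
PUSH 2  : -32 2
DUP     : -32 2 2
LOAD 2  : -32 2 2 -4
ADD     : -32 2 -2
STORE 2 : -32 2
SWAP    : 2 -32
MUL     : -64
LOAD 2  : -64 -2
MUL     : 128
PUSH 1  : 128 1
ADD     : 129
LOAD 2  : 129 -2
SUB     : 131
PUSH 8  : 131 8
NEG     : 131 -8
EQ      : 0
PUSH 1  : 0 1
LOAD 2  : 0 1 -2
NEG     : 0 1 2
STORE 2 : 0 1
NEG     : 0 -1
SWAP    : -1 0
PUSH 5  : -1 0 5
ROT     : 0 5 -1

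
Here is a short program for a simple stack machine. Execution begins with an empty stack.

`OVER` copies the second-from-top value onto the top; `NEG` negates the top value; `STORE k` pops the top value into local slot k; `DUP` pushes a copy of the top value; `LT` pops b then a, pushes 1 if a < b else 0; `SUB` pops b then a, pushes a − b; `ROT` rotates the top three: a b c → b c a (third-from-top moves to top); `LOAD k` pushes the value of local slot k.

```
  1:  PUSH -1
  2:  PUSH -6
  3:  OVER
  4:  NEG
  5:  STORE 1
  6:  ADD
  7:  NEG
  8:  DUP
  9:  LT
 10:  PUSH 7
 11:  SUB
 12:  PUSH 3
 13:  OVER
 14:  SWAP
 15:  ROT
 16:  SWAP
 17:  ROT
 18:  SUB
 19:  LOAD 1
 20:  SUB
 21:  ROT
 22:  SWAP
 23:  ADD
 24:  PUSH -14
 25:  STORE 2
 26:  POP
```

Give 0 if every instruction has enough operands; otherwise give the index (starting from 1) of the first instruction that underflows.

PUSH -1  [-1]
PUSH -6  [-1, -6]
OVER     [-1, -6, -1]
NEG      [-1, -6, 1]
STORE 1  [-1, -6]
ADD      [-7]
NEG      [7]
DUP      [7, 7]
LT       [0]
PUSH 7   [0, 7]
SUB      [-7]
PUSH 3   [-7, 3]
OVER     [-7, 3, -7]
SWAP     [-7, -7, 3]
ROT      [-7, 3, -7]
SWAP     [-7, -7, 3]
ROT      [-7, 3, -7]
SUB      [-7, 10]
LOAD 1   [-7, 10, 1]
SUB      [-7, 9]
ROT  — needs 3 operands, stack has 2 → underflow

21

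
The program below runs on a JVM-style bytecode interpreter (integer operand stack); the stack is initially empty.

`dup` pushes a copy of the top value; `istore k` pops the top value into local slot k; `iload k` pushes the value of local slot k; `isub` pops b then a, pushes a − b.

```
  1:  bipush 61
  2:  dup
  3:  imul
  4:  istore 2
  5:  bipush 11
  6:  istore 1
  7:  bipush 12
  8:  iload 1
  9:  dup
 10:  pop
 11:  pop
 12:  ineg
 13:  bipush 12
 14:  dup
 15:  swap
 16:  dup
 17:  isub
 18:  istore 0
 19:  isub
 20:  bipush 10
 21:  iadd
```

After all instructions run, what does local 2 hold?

3721

bipush 61 → [61]
dup       → [61, 61]
imul      → [3721]
istore 2  → []
bipush 11 → [11]
istore 1  → []
bipush 12 → [12]
iload 1   → [12, 11]
dup       → [12, 11, 11]
pop       → [12, 11]
pop       → [12]
ineg      → [-12]
bipush 12 → [-12, 12]
dup       → [-12, 12, 12]
swap      → [-12, 12, 12]
dup       → [-12, 12, 12, 12]
isub      → [-12, 12, 0]
istore 0  → [-12, 12]
isub      → [-24]
bipush 10 → [-24, 10]
iadd      → [-14]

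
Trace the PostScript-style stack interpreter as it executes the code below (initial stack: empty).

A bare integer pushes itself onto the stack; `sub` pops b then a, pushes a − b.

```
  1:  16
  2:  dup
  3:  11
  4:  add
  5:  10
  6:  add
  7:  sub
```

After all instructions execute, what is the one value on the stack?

16  → [16]
dup → [16, 16]
11  → [16, 16, 11]
add → [16, 27]
10  → [16, 27, 10]
add → [16, 37]
sub → [-21]

-21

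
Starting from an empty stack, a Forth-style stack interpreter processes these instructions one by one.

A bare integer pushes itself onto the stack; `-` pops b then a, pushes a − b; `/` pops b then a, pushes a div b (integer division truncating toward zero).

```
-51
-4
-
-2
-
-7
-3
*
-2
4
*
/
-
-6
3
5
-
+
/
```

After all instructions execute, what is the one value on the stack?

-51 → -51
-4  → -51 -4
-   → -47
-2  → -47 -2
-   → -45
-7  → -45 -7
-3  → -45 -7 -3
*   → -45 21
-2  → -45 21 -2
4   → -45 21 -2 4
*   → -45 21 -8
/   → -45 -2
-   → -43
-6  → -43 -6
3   → -43 -6 3
5   → -43 -6 3 5
-   → -43 -6 -2
+   → -43 -8
/   → 5

5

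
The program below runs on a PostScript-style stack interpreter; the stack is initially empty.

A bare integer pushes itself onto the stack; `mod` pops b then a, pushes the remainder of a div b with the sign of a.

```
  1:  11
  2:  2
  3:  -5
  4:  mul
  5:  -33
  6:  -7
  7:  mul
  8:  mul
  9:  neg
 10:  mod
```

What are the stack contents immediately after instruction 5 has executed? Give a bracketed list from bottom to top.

11   [11]
2    [11, 2]
-5   [11, 2, -5]
mul  [11, -10]
-33  [11, -10, -33]

[11, -10, -33]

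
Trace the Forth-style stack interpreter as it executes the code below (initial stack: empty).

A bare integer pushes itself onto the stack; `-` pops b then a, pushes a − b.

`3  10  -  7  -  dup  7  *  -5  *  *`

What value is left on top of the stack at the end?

3   → 3
10  → 3 10
-   → -7
7   → -7 7
-   → -14
dup → -14 -14
7   → -14 -14 7
*   → -14 -98
-5  → -14 -98 -5
*   → -14 490
*   → -6860

-6860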